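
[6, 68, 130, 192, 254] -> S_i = 6 + 62*i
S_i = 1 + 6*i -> [1, 7, 13, 19, 25]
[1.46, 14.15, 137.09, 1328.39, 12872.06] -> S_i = 1.46*9.69^i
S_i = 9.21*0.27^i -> [9.21, 2.49, 0.67, 0.18, 0.05]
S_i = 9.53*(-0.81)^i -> [9.53, -7.72, 6.25, -5.06, 4.1]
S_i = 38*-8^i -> [38, -304, 2432, -19456, 155648]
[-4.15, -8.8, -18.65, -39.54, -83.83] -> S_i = -4.15*2.12^i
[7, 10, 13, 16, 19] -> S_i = 7 + 3*i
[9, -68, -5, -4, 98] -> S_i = Random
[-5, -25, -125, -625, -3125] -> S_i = -5*5^i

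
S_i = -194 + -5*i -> [-194, -199, -204, -209, -214]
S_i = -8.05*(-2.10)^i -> [-8.05, 16.9, -35.5, 74.55, -156.56]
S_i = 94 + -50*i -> [94, 44, -6, -56, -106]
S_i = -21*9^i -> [-21, -189, -1701, -15309, -137781]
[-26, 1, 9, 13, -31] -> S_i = Random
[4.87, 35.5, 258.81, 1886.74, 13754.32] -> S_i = 4.87*7.29^i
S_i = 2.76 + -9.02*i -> [2.76, -6.26, -15.28, -24.3, -33.32]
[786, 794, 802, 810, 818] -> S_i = 786 + 8*i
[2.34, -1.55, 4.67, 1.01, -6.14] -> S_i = Random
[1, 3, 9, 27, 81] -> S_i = 1*3^i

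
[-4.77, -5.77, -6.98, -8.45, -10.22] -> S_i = -4.77*1.21^i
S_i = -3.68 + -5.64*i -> [-3.68, -9.32, -14.96, -20.6, -26.24]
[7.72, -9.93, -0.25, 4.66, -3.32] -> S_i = Random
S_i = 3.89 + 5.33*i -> [3.89, 9.22, 14.55, 19.88, 25.21]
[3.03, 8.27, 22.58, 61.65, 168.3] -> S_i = 3.03*2.73^i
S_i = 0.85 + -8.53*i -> [0.85, -7.68, -16.21, -24.74, -33.27]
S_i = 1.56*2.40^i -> [1.56, 3.74, 8.99, 21.57, 51.76]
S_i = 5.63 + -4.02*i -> [5.63, 1.61, -2.41, -6.43, -10.45]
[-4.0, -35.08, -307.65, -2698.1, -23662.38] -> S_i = -4.00*8.77^i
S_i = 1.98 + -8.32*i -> [1.98, -6.34, -14.66, -22.98, -31.3]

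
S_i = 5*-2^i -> [5, -10, 20, -40, 80]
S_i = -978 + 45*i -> [-978, -933, -888, -843, -798]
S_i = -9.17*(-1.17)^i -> [-9.17, 10.73, -12.55, 14.69, -17.18]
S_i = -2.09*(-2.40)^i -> [-2.09, 5.02, -12.04, 28.89, -69.34]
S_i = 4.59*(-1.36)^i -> [4.59, -6.24, 8.49, -11.55, 15.7]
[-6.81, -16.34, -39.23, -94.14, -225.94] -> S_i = -6.81*2.40^i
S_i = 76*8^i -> [76, 608, 4864, 38912, 311296]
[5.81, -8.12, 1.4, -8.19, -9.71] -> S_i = Random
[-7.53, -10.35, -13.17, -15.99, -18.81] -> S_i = -7.53 + -2.82*i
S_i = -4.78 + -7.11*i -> [-4.78, -11.89, -19.0, -26.11, -33.22]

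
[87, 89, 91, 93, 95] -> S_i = 87 + 2*i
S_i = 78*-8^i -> [78, -624, 4992, -39936, 319488]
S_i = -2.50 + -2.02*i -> [-2.5, -4.52, -6.54, -8.56, -10.58]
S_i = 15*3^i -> [15, 45, 135, 405, 1215]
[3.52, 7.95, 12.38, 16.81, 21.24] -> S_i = 3.52 + 4.43*i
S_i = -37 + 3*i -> [-37, -34, -31, -28, -25]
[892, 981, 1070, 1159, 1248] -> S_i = 892 + 89*i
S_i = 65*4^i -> [65, 260, 1040, 4160, 16640]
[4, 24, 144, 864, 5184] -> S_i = 4*6^i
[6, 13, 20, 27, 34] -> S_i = 6 + 7*i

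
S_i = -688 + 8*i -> [-688, -680, -672, -664, -656]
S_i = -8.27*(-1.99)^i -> [-8.27, 16.46, -32.75, 65.17, -129.69]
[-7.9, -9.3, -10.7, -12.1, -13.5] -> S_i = -7.90 + -1.40*i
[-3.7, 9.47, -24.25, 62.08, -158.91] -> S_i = -3.70*(-2.56)^i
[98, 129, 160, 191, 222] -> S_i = 98 + 31*i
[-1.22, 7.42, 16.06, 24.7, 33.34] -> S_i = -1.22 + 8.64*i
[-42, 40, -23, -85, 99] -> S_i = Random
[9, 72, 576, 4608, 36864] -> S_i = 9*8^i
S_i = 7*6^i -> [7, 42, 252, 1512, 9072]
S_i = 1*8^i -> [1, 8, 64, 512, 4096]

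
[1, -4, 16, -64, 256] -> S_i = 1*-4^i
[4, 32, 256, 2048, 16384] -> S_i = 4*8^i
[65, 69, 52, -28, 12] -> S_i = Random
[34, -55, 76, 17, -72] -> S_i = Random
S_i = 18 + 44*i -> [18, 62, 106, 150, 194]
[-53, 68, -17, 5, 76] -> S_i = Random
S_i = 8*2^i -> [8, 16, 32, 64, 128]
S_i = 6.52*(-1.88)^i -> [6.52, -12.26, 23.04, -43.32, 81.45]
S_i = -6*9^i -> [-6, -54, -486, -4374, -39366]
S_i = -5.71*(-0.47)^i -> [-5.71, 2.68, -1.26, 0.59, -0.28]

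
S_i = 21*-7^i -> [21, -147, 1029, -7203, 50421]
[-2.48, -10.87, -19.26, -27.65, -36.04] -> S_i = -2.48 + -8.39*i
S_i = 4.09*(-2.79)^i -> [4.09, -11.41, 31.84, -88.83, 247.82]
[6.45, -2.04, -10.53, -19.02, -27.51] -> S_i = 6.45 + -8.49*i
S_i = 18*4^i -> [18, 72, 288, 1152, 4608]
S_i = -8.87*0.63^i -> [-8.87, -5.59, -3.52, -2.22, -1.4]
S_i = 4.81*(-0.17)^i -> [4.81, -0.82, 0.14, -0.02, 0.0]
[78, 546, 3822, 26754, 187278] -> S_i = 78*7^i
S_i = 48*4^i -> [48, 192, 768, 3072, 12288]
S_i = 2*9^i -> [2, 18, 162, 1458, 13122]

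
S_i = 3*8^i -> [3, 24, 192, 1536, 12288]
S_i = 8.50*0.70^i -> [8.5, 5.95, 4.16, 2.92, 2.04]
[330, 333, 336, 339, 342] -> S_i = 330 + 3*i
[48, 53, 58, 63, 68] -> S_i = 48 + 5*i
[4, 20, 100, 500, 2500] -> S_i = 4*5^i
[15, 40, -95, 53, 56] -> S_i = Random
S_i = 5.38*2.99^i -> [5.38, 16.09, 48.1, 143.81, 430.0]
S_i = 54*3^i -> [54, 162, 486, 1458, 4374]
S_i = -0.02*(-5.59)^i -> [-0.02, 0.11, -0.62, 3.49, -19.53]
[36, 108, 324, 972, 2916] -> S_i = 36*3^i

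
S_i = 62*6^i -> [62, 372, 2232, 13392, 80352]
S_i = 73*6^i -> [73, 438, 2628, 15768, 94608]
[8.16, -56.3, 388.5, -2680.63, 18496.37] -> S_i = 8.16*(-6.90)^i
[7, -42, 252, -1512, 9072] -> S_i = 7*-6^i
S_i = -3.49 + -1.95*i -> [-3.49, -5.44, -7.39, -9.34, -11.29]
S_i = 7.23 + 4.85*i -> [7.23, 12.08, 16.93, 21.78, 26.63]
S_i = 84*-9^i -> [84, -756, 6804, -61236, 551124]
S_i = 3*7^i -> [3, 21, 147, 1029, 7203]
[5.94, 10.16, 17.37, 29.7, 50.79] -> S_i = 5.94*1.71^i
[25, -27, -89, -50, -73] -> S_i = Random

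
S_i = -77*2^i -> [-77, -154, -308, -616, -1232]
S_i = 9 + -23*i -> [9, -14, -37, -60, -83]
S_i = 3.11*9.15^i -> [3.11, 28.46, 260.38, 2382.45, 21799.41]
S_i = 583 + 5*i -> [583, 588, 593, 598, 603]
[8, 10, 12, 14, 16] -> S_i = 8 + 2*i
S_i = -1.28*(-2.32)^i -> [-1.28, 2.97, -6.89, 15.98, -37.08]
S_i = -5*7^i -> [-5, -35, -245, -1715, -12005]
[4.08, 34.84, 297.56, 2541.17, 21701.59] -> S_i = 4.08*8.54^i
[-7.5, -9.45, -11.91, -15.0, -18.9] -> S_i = -7.50*1.26^i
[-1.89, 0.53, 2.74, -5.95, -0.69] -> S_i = Random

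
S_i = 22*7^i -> [22, 154, 1078, 7546, 52822]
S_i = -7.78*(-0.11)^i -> [-7.78, 0.86, -0.09, 0.01, -0.0]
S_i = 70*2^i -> [70, 140, 280, 560, 1120]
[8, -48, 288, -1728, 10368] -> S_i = 8*-6^i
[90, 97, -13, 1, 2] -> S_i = Random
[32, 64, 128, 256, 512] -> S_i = 32*2^i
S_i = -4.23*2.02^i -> [-4.23, -8.54, -17.26, -34.87, -70.43]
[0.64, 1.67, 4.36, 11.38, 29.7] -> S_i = 0.64*2.61^i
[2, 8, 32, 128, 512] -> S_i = 2*4^i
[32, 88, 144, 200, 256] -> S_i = 32 + 56*i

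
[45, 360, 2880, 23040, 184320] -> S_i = 45*8^i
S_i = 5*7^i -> [5, 35, 245, 1715, 12005]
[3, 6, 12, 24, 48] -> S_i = 3*2^i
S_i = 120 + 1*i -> [120, 121, 122, 123, 124]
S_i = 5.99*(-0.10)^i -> [5.99, -0.6, 0.06, -0.01, 0.0]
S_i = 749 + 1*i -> [749, 750, 751, 752, 753]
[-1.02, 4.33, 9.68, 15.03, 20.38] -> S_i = -1.02 + 5.35*i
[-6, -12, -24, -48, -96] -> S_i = -6*2^i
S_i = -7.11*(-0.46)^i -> [-7.11, 3.27, -1.5, 0.69, -0.32]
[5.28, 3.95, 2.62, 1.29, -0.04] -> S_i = 5.28 + -1.33*i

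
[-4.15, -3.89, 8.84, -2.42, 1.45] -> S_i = Random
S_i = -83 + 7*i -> [-83, -76, -69, -62, -55]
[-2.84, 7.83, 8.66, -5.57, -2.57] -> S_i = Random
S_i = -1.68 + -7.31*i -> [-1.68, -8.99, -16.3, -23.61, -30.92]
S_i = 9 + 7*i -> [9, 16, 23, 30, 37]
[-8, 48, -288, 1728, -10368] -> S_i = -8*-6^i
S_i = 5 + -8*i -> [5, -3, -11, -19, -27]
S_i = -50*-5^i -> [-50, 250, -1250, 6250, -31250]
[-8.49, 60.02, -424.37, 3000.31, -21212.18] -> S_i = -8.49*(-7.07)^i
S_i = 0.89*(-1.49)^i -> [0.89, -1.33, 1.98, -2.94, 4.39]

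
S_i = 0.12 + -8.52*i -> [0.12, -8.4, -16.92, -25.44, -33.96]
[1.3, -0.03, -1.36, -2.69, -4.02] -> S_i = 1.30 + -1.33*i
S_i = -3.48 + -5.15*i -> [-3.48, -8.63, -13.78, -18.93, -24.08]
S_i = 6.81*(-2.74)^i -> [6.81, -18.66, 51.13, -140.09, 383.84]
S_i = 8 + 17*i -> [8, 25, 42, 59, 76]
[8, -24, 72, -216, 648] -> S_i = 8*-3^i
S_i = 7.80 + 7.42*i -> [7.8, 15.22, 22.64, 30.06, 37.48]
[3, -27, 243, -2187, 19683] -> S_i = 3*-9^i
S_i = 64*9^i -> [64, 576, 5184, 46656, 419904]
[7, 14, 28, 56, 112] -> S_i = 7*2^i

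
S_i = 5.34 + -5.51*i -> [5.34, -0.17, -5.68, -11.19, -16.7]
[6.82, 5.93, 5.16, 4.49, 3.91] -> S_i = 6.82*0.87^i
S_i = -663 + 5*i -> [-663, -658, -653, -648, -643]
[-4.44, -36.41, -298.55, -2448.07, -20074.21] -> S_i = -4.44*8.20^i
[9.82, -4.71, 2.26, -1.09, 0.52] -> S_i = 9.82*(-0.48)^i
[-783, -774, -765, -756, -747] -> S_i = -783 + 9*i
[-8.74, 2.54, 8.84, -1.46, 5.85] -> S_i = Random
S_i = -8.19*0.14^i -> [-8.19, -1.15, -0.16, -0.02, -0.0]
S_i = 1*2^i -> [1, 2, 4, 8, 16]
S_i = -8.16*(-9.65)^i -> [-8.16, 78.74, -759.88, 7332.84, -70761.89]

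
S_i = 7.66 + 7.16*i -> [7.66, 14.82, 21.98, 29.14, 36.3]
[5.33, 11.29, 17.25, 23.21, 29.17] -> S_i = 5.33 + 5.96*i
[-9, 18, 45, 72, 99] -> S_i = -9 + 27*i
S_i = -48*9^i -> [-48, -432, -3888, -34992, -314928]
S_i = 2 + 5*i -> [2, 7, 12, 17, 22]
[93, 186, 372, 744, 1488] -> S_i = 93*2^i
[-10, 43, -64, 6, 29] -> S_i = Random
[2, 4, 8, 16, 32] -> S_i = 2*2^i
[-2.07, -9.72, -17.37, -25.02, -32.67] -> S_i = -2.07 + -7.65*i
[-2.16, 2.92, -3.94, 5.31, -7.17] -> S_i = -2.16*(-1.35)^i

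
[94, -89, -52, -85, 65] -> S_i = Random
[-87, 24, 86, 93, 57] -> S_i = Random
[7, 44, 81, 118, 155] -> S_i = 7 + 37*i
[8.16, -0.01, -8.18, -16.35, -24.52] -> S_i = 8.16 + -8.17*i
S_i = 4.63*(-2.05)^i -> [4.63, -9.49, 19.46, -39.89, 81.77]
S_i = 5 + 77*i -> [5, 82, 159, 236, 313]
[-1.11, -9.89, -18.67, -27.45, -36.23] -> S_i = -1.11 + -8.78*i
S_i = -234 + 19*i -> [-234, -215, -196, -177, -158]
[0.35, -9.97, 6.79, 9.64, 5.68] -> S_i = Random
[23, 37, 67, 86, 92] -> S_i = Random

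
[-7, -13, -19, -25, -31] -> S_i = -7 + -6*i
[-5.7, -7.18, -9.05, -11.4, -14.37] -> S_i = -5.70*1.26^i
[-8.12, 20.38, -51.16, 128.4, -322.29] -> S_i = -8.12*(-2.51)^i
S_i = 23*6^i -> [23, 138, 828, 4968, 29808]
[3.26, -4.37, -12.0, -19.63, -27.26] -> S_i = 3.26 + -7.63*i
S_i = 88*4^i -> [88, 352, 1408, 5632, 22528]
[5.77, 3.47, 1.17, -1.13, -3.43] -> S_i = 5.77 + -2.30*i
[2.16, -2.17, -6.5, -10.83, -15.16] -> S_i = 2.16 + -4.33*i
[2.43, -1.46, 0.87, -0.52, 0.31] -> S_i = 2.43*(-0.60)^i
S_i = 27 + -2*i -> [27, 25, 23, 21, 19]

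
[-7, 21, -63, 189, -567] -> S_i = -7*-3^i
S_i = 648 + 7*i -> [648, 655, 662, 669, 676]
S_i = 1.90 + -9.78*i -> [1.9, -7.88, -17.66, -27.44, -37.22]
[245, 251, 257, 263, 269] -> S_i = 245 + 6*i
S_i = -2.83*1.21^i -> [-2.83, -3.42, -4.14, -5.01, -6.07]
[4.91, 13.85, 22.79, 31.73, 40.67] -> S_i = 4.91 + 8.94*i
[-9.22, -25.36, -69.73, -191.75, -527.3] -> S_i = -9.22*2.75^i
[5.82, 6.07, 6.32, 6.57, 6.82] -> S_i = 5.82 + 0.25*i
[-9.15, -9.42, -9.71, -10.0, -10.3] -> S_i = -9.15*1.03^i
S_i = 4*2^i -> [4, 8, 16, 32, 64]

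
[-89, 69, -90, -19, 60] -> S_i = Random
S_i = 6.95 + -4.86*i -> [6.95, 2.09, -2.77, -7.63, -12.49]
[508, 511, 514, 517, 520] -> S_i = 508 + 3*i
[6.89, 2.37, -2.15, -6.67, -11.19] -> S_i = 6.89 + -4.52*i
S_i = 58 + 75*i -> [58, 133, 208, 283, 358]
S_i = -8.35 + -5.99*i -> [-8.35, -14.34, -20.33, -26.32, -32.31]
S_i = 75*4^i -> [75, 300, 1200, 4800, 19200]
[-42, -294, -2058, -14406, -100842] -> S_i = -42*7^i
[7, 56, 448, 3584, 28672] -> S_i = 7*8^i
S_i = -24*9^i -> [-24, -216, -1944, -17496, -157464]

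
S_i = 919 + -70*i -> [919, 849, 779, 709, 639]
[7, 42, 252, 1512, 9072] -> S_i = 7*6^i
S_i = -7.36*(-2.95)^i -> [-7.36, 21.71, -64.05, 188.95, -557.4]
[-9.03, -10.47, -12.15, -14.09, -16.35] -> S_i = -9.03*1.16^i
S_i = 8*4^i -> [8, 32, 128, 512, 2048]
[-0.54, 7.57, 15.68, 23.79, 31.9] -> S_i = -0.54 + 8.11*i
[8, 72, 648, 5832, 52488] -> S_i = 8*9^i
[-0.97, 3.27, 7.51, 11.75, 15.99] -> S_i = -0.97 + 4.24*i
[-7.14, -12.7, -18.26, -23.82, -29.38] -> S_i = -7.14 + -5.56*i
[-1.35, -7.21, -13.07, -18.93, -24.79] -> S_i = -1.35 + -5.86*i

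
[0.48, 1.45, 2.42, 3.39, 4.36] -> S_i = 0.48 + 0.97*i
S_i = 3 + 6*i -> [3, 9, 15, 21, 27]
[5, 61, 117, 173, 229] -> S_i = 5 + 56*i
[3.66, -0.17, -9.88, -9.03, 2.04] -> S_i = Random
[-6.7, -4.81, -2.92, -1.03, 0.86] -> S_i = -6.70 + 1.89*i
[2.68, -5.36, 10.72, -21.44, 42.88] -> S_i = 2.68*(-2.00)^i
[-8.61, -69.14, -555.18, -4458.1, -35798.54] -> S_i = -8.61*8.03^i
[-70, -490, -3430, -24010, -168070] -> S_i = -70*7^i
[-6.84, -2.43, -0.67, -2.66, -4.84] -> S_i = Random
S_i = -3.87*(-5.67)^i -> [-3.87, 21.94, -124.42, 705.44, -3999.85]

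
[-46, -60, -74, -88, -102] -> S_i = -46 + -14*i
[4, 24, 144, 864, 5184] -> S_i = 4*6^i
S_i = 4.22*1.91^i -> [4.22, 8.06, 15.39, 29.4, 56.16]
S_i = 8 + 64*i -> [8, 72, 136, 200, 264]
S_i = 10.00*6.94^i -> [10.0, 69.4, 481.64, 3342.55, 23197.32]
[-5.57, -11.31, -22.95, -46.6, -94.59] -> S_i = -5.57*2.03^i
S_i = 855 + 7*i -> [855, 862, 869, 876, 883]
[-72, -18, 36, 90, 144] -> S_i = -72 + 54*i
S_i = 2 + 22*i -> [2, 24, 46, 68, 90]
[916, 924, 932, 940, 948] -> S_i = 916 + 8*i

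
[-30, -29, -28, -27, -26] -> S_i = -30 + 1*i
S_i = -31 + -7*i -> [-31, -38, -45, -52, -59]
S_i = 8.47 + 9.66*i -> [8.47, 18.13, 27.79, 37.45, 47.11]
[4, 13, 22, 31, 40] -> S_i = 4 + 9*i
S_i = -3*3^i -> [-3, -9, -27, -81, -243]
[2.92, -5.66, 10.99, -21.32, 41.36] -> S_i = 2.92*(-1.94)^i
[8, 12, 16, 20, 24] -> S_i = 8 + 4*i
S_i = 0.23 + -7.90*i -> [0.23, -7.67, -15.57, -23.47, -31.37]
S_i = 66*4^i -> [66, 264, 1056, 4224, 16896]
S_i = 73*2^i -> [73, 146, 292, 584, 1168]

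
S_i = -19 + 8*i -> [-19, -11, -3, 5, 13]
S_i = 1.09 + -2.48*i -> [1.09, -1.39, -3.87, -6.35, -8.83]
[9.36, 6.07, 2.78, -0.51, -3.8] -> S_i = 9.36 + -3.29*i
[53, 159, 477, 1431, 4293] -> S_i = 53*3^i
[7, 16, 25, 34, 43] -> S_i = 7 + 9*i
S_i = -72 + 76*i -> [-72, 4, 80, 156, 232]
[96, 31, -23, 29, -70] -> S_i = Random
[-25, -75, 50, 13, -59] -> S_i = Random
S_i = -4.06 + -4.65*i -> [-4.06, -8.71, -13.36, -18.01, -22.66]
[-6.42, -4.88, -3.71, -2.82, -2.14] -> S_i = -6.42*0.76^i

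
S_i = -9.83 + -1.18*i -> [-9.83, -11.01, -12.19, -13.37, -14.55]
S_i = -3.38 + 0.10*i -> [-3.38, -3.28, -3.18, -3.08, -2.98]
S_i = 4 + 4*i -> [4, 8, 12, 16, 20]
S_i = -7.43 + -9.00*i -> [-7.43, -16.43, -25.43, -34.43, -43.43]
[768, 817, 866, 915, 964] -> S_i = 768 + 49*i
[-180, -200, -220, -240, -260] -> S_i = -180 + -20*i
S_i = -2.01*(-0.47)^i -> [-2.01, 0.94, -0.44, 0.21, -0.1]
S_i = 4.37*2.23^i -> [4.37, 9.75, 21.73, 48.46, 108.07]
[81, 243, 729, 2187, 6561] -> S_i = 81*3^i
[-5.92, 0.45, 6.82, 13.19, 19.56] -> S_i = -5.92 + 6.37*i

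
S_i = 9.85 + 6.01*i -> [9.85, 15.86, 21.87, 27.88, 33.89]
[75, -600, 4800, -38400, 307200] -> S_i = 75*-8^i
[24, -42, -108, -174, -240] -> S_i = 24 + -66*i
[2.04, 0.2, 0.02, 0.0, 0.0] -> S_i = 2.04*0.10^i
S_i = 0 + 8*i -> [0, 8, 16, 24, 32]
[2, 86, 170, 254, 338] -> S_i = 2 + 84*i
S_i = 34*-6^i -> [34, -204, 1224, -7344, 44064]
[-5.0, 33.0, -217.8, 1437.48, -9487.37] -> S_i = -5.00*(-6.60)^i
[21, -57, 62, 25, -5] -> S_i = Random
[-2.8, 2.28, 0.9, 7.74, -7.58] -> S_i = Random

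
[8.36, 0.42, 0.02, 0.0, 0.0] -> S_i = 8.36*0.05^i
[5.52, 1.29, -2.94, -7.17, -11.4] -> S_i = 5.52 + -4.23*i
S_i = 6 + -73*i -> [6, -67, -140, -213, -286]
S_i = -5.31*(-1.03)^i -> [-5.31, 5.47, -5.63, 5.8, -5.98]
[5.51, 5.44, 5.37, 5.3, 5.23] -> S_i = 5.51 + -0.07*i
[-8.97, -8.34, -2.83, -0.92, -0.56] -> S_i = Random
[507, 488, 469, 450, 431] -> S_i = 507 + -19*i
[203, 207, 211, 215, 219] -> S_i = 203 + 4*i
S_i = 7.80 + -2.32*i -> [7.8, 5.48, 3.16, 0.84, -1.48]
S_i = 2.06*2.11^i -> [2.06, 4.35, 9.17, 19.35, 40.83]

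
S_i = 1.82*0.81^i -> [1.82, 1.47, 1.19, 0.97, 0.78]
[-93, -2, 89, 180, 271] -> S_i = -93 + 91*i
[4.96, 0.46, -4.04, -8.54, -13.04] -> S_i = 4.96 + -4.50*i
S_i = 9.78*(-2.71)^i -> [9.78, -26.5, 71.83, -194.65, 527.49]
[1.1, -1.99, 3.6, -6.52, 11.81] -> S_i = 1.10*(-1.81)^i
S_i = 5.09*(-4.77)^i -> [5.09, -24.28, 115.81, -552.42, 2635.06]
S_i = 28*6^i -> [28, 168, 1008, 6048, 36288]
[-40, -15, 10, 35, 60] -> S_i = -40 + 25*i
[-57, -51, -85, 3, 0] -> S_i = Random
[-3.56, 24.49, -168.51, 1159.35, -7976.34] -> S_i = -3.56*(-6.88)^i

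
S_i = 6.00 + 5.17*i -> [6.0, 11.17, 16.34, 21.51, 26.68]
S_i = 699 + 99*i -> [699, 798, 897, 996, 1095]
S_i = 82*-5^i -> [82, -410, 2050, -10250, 51250]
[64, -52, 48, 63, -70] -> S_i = Random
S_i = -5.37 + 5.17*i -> [-5.37, -0.2, 4.97, 10.14, 15.31]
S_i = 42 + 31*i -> [42, 73, 104, 135, 166]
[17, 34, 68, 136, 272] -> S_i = 17*2^i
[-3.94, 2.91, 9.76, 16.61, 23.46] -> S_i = -3.94 + 6.85*i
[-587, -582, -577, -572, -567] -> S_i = -587 + 5*i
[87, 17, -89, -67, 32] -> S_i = Random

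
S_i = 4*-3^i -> [4, -12, 36, -108, 324]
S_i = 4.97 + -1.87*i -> [4.97, 3.1, 1.23, -0.64, -2.51]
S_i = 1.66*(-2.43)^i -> [1.66, -4.03, 9.8, -23.82, 57.88]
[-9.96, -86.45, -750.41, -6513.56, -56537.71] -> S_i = -9.96*8.68^i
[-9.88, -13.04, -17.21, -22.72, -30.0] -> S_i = -9.88*1.32^i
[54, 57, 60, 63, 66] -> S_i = 54 + 3*i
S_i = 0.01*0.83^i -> [0.01, 0.01, 0.01, 0.01, 0.0]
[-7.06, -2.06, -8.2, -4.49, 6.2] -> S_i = Random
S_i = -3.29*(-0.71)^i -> [-3.29, 2.34, -1.66, 1.18, -0.84]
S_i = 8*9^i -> [8, 72, 648, 5832, 52488]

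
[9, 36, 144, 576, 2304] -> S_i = 9*4^i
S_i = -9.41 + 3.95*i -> [-9.41, -5.46, -1.51, 2.44, 6.39]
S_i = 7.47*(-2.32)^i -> [7.47, -17.33, 40.21, -93.28, 216.41]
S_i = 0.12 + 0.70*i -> [0.12, 0.82, 1.52, 2.22, 2.92]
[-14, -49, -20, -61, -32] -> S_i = Random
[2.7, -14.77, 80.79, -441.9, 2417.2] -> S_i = 2.70*(-5.47)^i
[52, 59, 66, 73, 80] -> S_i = 52 + 7*i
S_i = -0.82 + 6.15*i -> [-0.82, 5.33, 11.48, 17.63, 23.78]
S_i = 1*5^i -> [1, 5, 25, 125, 625]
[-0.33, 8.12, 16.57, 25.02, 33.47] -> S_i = -0.33 + 8.45*i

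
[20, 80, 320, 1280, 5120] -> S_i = 20*4^i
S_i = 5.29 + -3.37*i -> [5.29, 1.92, -1.45, -4.82, -8.19]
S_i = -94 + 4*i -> [-94, -90, -86, -82, -78]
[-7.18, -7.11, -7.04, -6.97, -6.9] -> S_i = -7.18 + 0.07*i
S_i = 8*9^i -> [8, 72, 648, 5832, 52488]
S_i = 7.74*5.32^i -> [7.74, 41.18, 219.06, 1165.4, 6199.94]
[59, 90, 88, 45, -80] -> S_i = Random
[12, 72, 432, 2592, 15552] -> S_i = 12*6^i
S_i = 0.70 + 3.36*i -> [0.7, 4.06, 7.42, 10.78, 14.14]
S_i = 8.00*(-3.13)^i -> [8.0, -25.04, 78.38, -245.31, 767.83]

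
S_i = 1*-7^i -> [1, -7, 49, -343, 2401]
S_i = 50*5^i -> [50, 250, 1250, 6250, 31250]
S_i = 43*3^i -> [43, 129, 387, 1161, 3483]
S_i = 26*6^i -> [26, 156, 936, 5616, 33696]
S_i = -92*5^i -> [-92, -460, -2300, -11500, -57500]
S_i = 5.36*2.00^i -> [5.36, 10.72, 21.44, 42.88, 85.76]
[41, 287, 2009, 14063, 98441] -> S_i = 41*7^i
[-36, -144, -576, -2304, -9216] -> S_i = -36*4^i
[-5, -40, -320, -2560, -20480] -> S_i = -5*8^i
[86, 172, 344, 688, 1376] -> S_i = 86*2^i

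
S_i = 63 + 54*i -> [63, 117, 171, 225, 279]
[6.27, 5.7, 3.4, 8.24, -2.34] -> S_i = Random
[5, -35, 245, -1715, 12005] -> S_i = 5*-7^i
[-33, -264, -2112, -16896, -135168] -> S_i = -33*8^i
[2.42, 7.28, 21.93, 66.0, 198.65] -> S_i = 2.42*3.01^i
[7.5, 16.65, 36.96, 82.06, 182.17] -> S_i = 7.50*2.22^i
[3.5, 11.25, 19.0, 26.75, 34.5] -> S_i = 3.50 + 7.75*i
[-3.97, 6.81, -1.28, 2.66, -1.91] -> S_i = Random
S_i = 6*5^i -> [6, 30, 150, 750, 3750]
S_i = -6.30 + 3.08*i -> [-6.3, -3.22, -0.14, 2.94, 6.02]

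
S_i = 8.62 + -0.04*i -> [8.62, 8.58, 8.54, 8.5, 8.46]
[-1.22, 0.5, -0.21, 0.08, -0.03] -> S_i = -1.22*(-0.41)^i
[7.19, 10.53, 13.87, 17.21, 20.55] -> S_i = 7.19 + 3.34*i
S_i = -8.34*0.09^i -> [-8.34, -0.75, -0.07, -0.01, -0.0]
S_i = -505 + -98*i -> [-505, -603, -701, -799, -897]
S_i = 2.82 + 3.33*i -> [2.82, 6.15, 9.48, 12.81, 16.14]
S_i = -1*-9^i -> [-1, 9, -81, 729, -6561]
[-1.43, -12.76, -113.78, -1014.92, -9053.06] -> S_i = -1.43*8.92^i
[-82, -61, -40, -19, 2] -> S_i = -82 + 21*i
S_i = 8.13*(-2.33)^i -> [8.13, -18.94, 44.14, -102.84, 239.62]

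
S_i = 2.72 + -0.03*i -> [2.72, 2.69, 2.66, 2.63, 2.6]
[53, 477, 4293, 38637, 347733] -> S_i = 53*9^i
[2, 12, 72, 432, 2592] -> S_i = 2*6^i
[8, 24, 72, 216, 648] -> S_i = 8*3^i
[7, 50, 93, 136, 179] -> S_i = 7 + 43*i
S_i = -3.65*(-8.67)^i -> [-3.65, 31.65, -274.37, 2378.76, -20623.83]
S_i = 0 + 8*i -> [0, 8, 16, 24, 32]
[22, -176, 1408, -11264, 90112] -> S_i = 22*-8^i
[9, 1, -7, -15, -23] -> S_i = 9 + -8*i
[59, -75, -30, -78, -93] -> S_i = Random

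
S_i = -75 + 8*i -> [-75, -67, -59, -51, -43]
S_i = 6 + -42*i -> [6, -36, -78, -120, -162]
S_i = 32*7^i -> [32, 224, 1568, 10976, 76832]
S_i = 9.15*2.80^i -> [9.15, 25.62, 71.74, 200.86, 562.41]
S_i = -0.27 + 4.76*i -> [-0.27, 4.49, 9.25, 14.01, 18.77]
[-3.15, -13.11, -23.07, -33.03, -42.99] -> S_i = -3.15 + -9.96*i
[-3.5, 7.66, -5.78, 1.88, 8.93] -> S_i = Random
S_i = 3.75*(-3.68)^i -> [3.75, -13.8, 50.78, -186.89, 687.74]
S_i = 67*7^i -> [67, 469, 3283, 22981, 160867]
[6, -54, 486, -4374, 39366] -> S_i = 6*-9^i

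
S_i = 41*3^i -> [41, 123, 369, 1107, 3321]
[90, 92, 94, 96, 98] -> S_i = 90 + 2*i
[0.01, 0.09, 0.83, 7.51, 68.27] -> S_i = 0.01*9.09^i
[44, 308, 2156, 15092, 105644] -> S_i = 44*7^i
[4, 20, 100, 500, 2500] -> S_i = 4*5^i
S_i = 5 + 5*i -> [5, 10, 15, 20, 25]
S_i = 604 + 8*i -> [604, 612, 620, 628, 636]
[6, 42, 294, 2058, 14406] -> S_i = 6*7^i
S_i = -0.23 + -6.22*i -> [-0.23, -6.45, -12.67, -18.89, -25.11]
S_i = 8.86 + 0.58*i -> [8.86, 9.44, 10.02, 10.6, 11.18]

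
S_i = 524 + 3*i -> [524, 527, 530, 533, 536]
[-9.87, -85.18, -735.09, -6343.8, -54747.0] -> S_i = -9.87*8.63^i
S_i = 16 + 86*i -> [16, 102, 188, 274, 360]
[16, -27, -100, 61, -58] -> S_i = Random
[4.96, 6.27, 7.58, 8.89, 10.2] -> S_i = 4.96 + 1.31*i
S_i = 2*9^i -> [2, 18, 162, 1458, 13122]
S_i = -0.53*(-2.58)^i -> [-0.53, 1.37, -3.53, 9.1, -23.48]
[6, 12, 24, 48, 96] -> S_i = 6*2^i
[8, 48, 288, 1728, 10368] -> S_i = 8*6^i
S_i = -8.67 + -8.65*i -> [-8.67, -17.32, -25.97, -34.62, -43.27]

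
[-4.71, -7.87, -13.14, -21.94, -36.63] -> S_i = -4.71*1.67^i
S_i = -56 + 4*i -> [-56, -52, -48, -44, -40]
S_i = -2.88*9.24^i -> [-2.88, -26.61, -245.89, -2272.0, -20993.28]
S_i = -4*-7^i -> [-4, 28, -196, 1372, -9604]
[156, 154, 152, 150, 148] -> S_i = 156 + -2*i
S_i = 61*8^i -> [61, 488, 3904, 31232, 249856]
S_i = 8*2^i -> [8, 16, 32, 64, 128]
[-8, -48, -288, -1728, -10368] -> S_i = -8*6^i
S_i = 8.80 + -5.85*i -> [8.8, 2.95, -2.9, -8.75, -14.6]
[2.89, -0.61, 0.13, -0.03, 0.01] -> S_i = 2.89*(-0.21)^i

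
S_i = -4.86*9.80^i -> [-4.86, -47.63, -466.75, -4574.19, -44827.09]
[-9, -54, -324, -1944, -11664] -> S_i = -9*6^i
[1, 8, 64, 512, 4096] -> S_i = 1*8^i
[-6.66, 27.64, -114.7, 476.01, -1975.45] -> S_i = -6.66*(-4.15)^i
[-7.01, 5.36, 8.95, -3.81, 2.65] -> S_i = Random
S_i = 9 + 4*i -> [9, 13, 17, 21, 25]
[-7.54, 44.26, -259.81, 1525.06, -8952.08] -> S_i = -7.54*(-5.87)^i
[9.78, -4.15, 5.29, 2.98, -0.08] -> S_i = Random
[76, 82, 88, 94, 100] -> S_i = 76 + 6*i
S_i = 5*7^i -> [5, 35, 245, 1715, 12005]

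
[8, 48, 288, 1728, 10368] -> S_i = 8*6^i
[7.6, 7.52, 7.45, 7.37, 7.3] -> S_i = 7.60*0.99^i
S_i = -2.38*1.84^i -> [-2.38, -4.38, -8.06, -14.83, -27.28]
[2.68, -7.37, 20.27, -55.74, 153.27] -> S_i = 2.68*(-2.75)^i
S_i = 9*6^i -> [9, 54, 324, 1944, 11664]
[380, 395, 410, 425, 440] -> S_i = 380 + 15*i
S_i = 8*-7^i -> [8, -56, 392, -2744, 19208]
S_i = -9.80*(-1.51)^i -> [-9.8, 14.8, -22.34, 33.74, -50.95]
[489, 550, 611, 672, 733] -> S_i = 489 + 61*i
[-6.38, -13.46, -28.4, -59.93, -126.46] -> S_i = -6.38*2.11^i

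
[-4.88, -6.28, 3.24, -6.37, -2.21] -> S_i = Random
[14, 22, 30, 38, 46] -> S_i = 14 + 8*i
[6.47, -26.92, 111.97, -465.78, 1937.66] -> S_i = 6.47*(-4.16)^i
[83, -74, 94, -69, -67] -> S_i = Random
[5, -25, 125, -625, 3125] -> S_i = 5*-5^i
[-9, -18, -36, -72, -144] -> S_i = -9*2^i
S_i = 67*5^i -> [67, 335, 1675, 8375, 41875]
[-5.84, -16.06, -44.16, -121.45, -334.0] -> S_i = -5.84*2.75^i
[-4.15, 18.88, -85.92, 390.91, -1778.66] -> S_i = -4.15*(-4.55)^i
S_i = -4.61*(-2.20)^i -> [-4.61, 10.14, -22.31, 49.09, -107.99]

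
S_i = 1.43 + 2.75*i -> [1.43, 4.18, 6.93, 9.68, 12.43]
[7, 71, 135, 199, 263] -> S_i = 7 + 64*i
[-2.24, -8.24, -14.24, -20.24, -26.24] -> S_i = -2.24 + -6.00*i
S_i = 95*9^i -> [95, 855, 7695, 69255, 623295]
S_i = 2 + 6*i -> [2, 8, 14, 20, 26]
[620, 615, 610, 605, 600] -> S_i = 620 + -5*i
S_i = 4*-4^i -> [4, -16, 64, -256, 1024]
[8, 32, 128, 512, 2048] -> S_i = 8*4^i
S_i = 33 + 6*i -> [33, 39, 45, 51, 57]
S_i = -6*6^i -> [-6, -36, -216, -1296, -7776]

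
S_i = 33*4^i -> [33, 132, 528, 2112, 8448]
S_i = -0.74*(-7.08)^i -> [-0.74, 5.24, -37.09, 262.62, -1859.37]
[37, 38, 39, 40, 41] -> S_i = 37 + 1*i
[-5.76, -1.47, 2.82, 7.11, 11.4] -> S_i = -5.76 + 4.29*i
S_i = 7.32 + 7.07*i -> [7.32, 14.39, 21.46, 28.53, 35.6]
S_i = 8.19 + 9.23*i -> [8.19, 17.42, 26.65, 35.88, 45.11]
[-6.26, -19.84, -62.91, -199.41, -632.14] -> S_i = -6.26*3.17^i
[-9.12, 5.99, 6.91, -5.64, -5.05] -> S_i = Random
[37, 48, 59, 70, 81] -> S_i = 37 + 11*i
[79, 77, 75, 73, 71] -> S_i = 79 + -2*i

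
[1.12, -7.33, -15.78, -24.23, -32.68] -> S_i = 1.12 + -8.45*i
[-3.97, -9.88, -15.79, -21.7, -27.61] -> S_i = -3.97 + -5.91*i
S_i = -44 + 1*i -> [-44, -43, -42, -41, -40]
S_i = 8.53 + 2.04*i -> [8.53, 10.57, 12.61, 14.65, 16.69]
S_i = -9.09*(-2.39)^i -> [-9.09, 21.73, -51.92, 124.1, -296.59]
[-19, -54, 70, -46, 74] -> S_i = Random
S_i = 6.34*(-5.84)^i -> [6.34, -37.03, 216.23, -1262.78, 7374.64]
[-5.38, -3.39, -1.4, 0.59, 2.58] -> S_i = -5.38 + 1.99*i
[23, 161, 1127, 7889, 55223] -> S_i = 23*7^i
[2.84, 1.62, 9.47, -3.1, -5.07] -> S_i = Random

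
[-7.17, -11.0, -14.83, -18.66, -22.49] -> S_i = -7.17 + -3.83*i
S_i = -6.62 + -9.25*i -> [-6.62, -15.87, -25.12, -34.37, -43.62]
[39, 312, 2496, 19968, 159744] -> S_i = 39*8^i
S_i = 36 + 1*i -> [36, 37, 38, 39, 40]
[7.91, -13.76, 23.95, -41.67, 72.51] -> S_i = 7.91*(-1.74)^i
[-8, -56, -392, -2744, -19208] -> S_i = -8*7^i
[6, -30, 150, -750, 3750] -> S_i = 6*-5^i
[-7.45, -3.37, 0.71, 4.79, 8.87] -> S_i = -7.45 + 4.08*i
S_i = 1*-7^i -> [1, -7, 49, -343, 2401]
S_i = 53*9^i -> [53, 477, 4293, 38637, 347733]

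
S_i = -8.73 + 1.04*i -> [-8.73, -7.69, -6.65, -5.61, -4.57]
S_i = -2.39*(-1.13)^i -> [-2.39, 2.7, -3.05, 3.45, -3.9]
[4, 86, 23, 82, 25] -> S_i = Random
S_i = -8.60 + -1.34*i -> [-8.6, -9.94, -11.28, -12.62, -13.96]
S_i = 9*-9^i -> [9, -81, 729, -6561, 59049]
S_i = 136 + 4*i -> [136, 140, 144, 148, 152]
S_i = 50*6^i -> [50, 300, 1800, 10800, 64800]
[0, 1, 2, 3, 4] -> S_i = 0 + 1*i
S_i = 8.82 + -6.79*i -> [8.82, 2.03, -4.76, -11.55, -18.34]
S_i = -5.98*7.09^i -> [-5.98, -42.4, -300.6, -2131.28, -15110.75]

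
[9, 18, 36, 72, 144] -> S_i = 9*2^i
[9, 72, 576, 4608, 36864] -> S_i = 9*8^i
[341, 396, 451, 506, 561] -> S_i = 341 + 55*i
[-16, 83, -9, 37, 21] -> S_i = Random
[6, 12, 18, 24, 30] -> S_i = 6 + 6*i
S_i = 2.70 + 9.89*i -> [2.7, 12.59, 22.48, 32.37, 42.26]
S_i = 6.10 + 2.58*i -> [6.1, 8.68, 11.26, 13.84, 16.42]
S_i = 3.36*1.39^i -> [3.36, 4.67, 6.49, 9.02, 12.54]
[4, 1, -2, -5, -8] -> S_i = 4 + -3*i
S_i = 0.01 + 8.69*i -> [0.01, 8.7, 17.39, 26.08, 34.77]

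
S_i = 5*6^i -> [5, 30, 180, 1080, 6480]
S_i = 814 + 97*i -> [814, 911, 1008, 1105, 1202]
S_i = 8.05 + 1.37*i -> [8.05, 9.42, 10.79, 12.16, 13.53]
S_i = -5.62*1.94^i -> [-5.62, -10.9, -21.15, -41.03, -79.61]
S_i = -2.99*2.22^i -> [-2.99, -6.64, -14.74, -32.71, -72.62]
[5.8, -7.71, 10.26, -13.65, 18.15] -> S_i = 5.80*(-1.33)^i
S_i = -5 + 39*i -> [-5, 34, 73, 112, 151]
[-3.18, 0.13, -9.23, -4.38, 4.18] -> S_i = Random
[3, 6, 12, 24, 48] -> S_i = 3*2^i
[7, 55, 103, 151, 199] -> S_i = 7 + 48*i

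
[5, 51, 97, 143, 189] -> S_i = 5 + 46*i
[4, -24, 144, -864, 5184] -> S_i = 4*-6^i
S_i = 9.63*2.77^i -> [9.63, 26.68, 73.89, 204.68, 566.95]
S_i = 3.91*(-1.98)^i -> [3.91, -7.74, 15.33, -30.35, 60.09]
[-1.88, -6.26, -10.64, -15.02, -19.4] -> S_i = -1.88 + -4.38*i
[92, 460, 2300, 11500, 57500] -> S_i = 92*5^i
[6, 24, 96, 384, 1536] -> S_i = 6*4^i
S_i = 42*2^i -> [42, 84, 168, 336, 672]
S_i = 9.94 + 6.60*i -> [9.94, 16.54, 23.14, 29.74, 36.34]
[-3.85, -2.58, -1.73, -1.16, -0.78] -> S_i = -3.85*0.67^i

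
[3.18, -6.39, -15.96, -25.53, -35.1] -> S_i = 3.18 + -9.57*i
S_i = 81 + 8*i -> [81, 89, 97, 105, 113]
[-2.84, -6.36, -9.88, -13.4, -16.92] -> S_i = -2.84 + -3.52*i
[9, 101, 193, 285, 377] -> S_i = 9 + 92*i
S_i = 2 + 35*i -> [2, 37, 72, 107, 142]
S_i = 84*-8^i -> [84, -672, 5376, -43008, 344064]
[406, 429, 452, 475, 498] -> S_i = 406 + 23*i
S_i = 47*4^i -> [47, 188, 752, 3008, 12032]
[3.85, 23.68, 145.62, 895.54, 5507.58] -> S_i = 3.85*6.15^i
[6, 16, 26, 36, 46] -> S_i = 6 + 10*i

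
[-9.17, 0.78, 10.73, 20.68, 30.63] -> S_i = -9.17 + 9.95*i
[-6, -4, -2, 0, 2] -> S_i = -6 + 2*i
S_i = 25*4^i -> [25, 100, 400, 1600, 6400]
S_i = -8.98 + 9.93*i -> [-8.98, 0.95, 10.88, 20.81, 30.74]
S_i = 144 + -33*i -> [144, 111, 78, 45, 12]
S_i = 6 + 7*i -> [6, 13, 20, 27, 34]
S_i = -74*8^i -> [-74, -592, -4736, -37888, -303104]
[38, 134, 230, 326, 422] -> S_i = 38 + 96*i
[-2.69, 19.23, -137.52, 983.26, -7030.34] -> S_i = -2.69*(-7.15)^i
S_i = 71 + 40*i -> [71, 111, 151, 191, 231]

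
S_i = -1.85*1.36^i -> [-1.85, -2.52, -3.42, -4.65, -6.33]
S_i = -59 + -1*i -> [-59, -60, -61, -62, -63]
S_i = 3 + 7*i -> [3, 10, 17, 24, 31]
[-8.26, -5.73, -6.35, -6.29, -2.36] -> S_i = Random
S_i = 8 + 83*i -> [8, 91, 174, 257, 340]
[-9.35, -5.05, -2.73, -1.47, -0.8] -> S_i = -9.35*0.54^i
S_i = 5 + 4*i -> [5, 9, 13, 17, 21]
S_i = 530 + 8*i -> [530, 538, 546, 554, 562]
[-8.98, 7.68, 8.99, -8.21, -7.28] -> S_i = Random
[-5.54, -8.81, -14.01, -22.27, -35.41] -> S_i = -5.54*1.59^i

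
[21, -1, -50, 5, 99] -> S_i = Random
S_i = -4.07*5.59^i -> [-4.07, -22.75, -127.18, -710.93, -3974.13]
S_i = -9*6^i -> [-9, -54, -324, -1944, -11664]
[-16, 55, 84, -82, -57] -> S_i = Random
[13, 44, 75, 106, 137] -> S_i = 13 + 31*i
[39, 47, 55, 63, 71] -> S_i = 39 + 8*i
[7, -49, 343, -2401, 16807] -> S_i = 7*-7^i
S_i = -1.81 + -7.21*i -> [-1.81, -9.02, -16.23, -23.44, -30.65]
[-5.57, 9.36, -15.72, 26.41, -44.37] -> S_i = -5.57*(-1.68)^i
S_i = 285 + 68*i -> [285, 353, 421, 489, 557]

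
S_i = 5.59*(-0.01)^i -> [5.59, -0.06, 0.0, -0.0, 0.0]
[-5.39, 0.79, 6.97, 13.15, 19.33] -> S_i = -5.39 + 6.18*i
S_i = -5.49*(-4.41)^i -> [-5.49, 24.21, -106.77, 470.86, -2076.47]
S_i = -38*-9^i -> [-38, 342, -3078, 27702, -249318]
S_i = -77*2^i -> [-77, -154, -308, -616, -1232]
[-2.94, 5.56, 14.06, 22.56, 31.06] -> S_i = -2.94 + 8.50*i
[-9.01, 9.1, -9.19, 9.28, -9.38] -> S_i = -9.01*(-1.01)^i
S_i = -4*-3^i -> [-4, 12, -36, 108, -324]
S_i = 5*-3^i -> [5, -15, 45, -135, 405]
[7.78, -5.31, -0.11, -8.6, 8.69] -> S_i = Random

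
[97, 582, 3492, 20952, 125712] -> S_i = 97*6^i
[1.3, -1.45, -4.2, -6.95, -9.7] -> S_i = 1.30 + -2.75*i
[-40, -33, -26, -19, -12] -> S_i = -40 + 7*i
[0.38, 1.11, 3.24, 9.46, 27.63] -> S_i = 0.38*2.92^i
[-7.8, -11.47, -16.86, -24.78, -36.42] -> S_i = -7.80*1.47^i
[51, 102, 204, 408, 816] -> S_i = 51*2^i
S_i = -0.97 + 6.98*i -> [-0.97, 6.01, 12.99, 19.97, 26.95]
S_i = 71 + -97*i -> [71, -26, -123, -220, -317]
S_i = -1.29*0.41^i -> [-1.29, -0.53, -0.22, -0.09, -0.04]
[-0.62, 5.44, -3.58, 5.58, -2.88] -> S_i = Random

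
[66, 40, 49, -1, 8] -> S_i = Random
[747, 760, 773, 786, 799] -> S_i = 747 + 13*i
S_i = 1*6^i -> [1, 6, 36, 216, 1296]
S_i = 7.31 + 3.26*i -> [7.31, 10.57, 13.83, 17.09, 20.35]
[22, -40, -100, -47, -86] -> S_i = Random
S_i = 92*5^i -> [92, 460, 2300, 11500, 57500]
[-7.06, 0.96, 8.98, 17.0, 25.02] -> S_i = -7.06 + 8.02*i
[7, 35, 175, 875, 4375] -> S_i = 7*5^i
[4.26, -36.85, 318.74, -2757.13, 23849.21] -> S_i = 4.26*(-8.65)^i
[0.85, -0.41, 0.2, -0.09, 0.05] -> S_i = 0.85*(-0.48)^i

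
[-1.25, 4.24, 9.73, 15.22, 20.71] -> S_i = -1.25 + 5.49*i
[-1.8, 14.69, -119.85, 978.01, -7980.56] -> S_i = -1.80*(-8.16)^i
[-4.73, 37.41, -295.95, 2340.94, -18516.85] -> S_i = -4.73*(-7.91)^i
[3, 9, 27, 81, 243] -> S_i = 3*3^i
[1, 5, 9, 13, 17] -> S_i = 1 + 4*i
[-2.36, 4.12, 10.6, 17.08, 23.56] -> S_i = -2.36 + 6.48*i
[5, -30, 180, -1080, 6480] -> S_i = 5*-6^i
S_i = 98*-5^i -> [98, -490, 2450, -12250, 61250]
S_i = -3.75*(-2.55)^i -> [-3.75, 9.56, -24.38, 62.18, -158.56]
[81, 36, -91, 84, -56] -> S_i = Random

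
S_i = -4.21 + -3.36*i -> [-4.21, -7.57, -10.93, -14.29, -17.65]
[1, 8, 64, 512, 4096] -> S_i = 1*8^i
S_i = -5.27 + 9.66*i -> [-5.27, 4.39, 14.05, 23.71, 33.37]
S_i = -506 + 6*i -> [-506, -500, -494, -488, -482]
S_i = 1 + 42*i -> [1, 43, 85, 127, 169]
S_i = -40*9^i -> [-40, -360, -3240, -29160, -262440]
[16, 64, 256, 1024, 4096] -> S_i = 16*4^i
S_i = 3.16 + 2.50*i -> [3.16, 5.66, 8.16, 10.66, 13.16]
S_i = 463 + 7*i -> [463, 470, 477, 484, 491]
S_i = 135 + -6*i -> [135, 129, 123, 117, 111]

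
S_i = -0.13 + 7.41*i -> [-0.13, 7.28, 14.69, 22.1, 29.51]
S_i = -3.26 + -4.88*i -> [-3.26, -8.14, -13.02, -17.9, -22.78]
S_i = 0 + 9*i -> [0, 9, 18, 27, 36]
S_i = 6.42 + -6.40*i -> [6.42, 0.02, -6.38, -12.78, -19.18]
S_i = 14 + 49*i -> [14, 63, 112, 161, 210]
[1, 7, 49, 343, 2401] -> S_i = 1*7^i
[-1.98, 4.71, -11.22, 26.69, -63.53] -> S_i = -1.98*(-2.38)^i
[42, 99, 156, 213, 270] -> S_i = 42 + 57*i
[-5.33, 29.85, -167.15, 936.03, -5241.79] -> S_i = -5.33*(-5.60)^i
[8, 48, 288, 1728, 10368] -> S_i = 8*6^i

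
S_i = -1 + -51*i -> [-1, -52, -103, -154, -205]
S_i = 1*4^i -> [1, 4, 16, 64, 256]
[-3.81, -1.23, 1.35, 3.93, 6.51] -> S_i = -3.81 + 2.58*i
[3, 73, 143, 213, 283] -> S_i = 3 + 70*i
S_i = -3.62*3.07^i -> [-3.62, -11.11, -34.12, -104.74, -321.56]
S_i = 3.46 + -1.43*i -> [3.46, 2.03, 0.6, -0.83, -2.26]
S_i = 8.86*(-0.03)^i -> [8.86, -0.27, 0.01, -0.0, 0.0]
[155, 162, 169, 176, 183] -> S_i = 155 + 7*i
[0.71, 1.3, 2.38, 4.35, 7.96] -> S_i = 0.71*1.83^i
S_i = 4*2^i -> [4, 8, 16, 32, 64]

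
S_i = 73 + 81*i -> [73, 154, 235, 316, 397]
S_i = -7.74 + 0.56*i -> [-7.74, -7.18, -6.62, -6.06, -5.5]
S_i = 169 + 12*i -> [169, 181, 193, 205, 217]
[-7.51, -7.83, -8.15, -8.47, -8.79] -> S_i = -7.51 + -0.32*i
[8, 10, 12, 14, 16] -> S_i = 8 + 2*i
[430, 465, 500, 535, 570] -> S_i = 430 + 35*i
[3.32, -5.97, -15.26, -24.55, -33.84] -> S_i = 3.32 + -9.29*i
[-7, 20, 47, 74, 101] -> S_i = -7 + 27*i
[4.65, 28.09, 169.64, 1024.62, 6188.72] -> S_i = 4.65*6.04^i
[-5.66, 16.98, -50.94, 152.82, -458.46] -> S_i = -5.66*(-3.00)^i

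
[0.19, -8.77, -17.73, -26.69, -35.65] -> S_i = 0.19 + -8.96*i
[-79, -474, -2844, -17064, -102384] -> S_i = -79*6^i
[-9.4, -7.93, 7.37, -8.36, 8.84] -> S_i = Random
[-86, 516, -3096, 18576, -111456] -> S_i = -86*-6^i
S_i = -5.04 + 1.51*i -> [-5.04, -3.53, -2.02, -0.51, 1.0]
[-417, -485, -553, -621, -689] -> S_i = -417 + -68*i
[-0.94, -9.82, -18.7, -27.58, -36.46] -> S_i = -0.94 + -8.88*i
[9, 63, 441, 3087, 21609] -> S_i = 9*7^i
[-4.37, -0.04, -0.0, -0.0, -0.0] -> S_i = -4.37*0.01^i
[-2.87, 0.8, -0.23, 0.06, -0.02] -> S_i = -2.87*(-0.28)^i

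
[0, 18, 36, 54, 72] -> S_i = 0 + 18*i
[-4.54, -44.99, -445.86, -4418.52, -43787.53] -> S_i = -4.54*9.91^i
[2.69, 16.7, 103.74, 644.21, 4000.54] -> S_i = 2.69*6.21^i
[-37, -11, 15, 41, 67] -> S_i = -37 + 26*i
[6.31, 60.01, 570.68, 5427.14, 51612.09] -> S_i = 6.31*9.51^i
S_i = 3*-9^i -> [3, -27, 243, -2187, 19683]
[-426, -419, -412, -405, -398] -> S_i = -426 + 7*i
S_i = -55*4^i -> [-55, -220, -880, -3520, -14080]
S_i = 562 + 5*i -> [562, 567, 572, 577, 582]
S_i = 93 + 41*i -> [93, 134, 175, 216, 257]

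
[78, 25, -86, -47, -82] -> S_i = Random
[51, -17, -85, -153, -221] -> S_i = 51 + -68*i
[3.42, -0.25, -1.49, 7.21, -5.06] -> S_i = Random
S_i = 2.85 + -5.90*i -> [2.85, -3.05, -8.95, -14.85, -20.75]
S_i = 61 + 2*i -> [61, 63, 65, 67, 69]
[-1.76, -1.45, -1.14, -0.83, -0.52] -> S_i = -1.76 + 0.31*i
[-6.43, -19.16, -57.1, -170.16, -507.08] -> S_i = -6.43*2.98^i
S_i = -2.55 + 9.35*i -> [-2.55, 6.8, 16.15, 25.5, 34.85]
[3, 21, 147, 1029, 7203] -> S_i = 3*7^i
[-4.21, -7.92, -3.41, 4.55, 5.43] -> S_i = Random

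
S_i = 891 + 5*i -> [891, 896, 901, 906, 911]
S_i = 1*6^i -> [1, 6, 36, 216, 1296]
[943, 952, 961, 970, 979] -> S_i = 943 + 9*i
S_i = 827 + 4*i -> [827, 831, 835, 839, 843]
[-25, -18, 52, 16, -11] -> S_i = Random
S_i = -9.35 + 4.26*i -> [-9.35, -5.09, -0.83, 3.43, 7.69]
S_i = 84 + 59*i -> [84, 143, 202, 261, 320]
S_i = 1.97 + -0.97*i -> [1.97, 1.0, 0.03, -0.94, -1.91]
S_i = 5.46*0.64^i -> [5.46, 3.49, 2.24, 1.43, 0.92]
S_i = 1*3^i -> [1, 3, 9, 27, 81]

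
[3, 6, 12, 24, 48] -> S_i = 3*2^i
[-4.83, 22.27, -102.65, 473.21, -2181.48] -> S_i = -4.83*(-4.61)^i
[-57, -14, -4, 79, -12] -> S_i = Random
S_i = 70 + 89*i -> [70, 159, 248, 337, 426]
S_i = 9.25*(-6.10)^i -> [9.25, -56.42, 344.19, -2099.57, 12807.4]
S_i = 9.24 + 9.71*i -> [9.24, 18.95, 28.66, 38.37, 48.08]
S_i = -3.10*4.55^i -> [-3.1, -14.1, -64.18, -292.01, -1328.64]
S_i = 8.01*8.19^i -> [8.01, 65.6, 537.28, 4400.32, 36038.62]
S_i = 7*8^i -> [7, 56, 448, 3584, 28672]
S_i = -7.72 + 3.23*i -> [-7.72, -4.49, -1.26, 1.97, 5.2]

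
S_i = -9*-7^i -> [-9, 63, -441, 3087, -21609]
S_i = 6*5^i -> [6, 30, 150, 750, 3750]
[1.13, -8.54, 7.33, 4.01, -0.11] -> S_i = Random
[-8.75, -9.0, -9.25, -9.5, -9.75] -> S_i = -8.75 + -0.25*i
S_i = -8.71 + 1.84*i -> [-8.71, -6.87, -5.03, -3.19, -1.35]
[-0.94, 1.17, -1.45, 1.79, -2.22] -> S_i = -0.94*(-1.24)^i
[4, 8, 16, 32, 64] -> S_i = 4*2^i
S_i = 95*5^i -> [95, 475, 2375, 11875, 59375]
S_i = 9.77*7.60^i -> [9.77, 74.25, 564.32, 4288.8, 32594.85]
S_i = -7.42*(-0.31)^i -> [-7.42, 2.3, -0.71, 0.22, -0.07]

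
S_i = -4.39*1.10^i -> [-4.39, -4.83, -5.31, -5.84, -6.43]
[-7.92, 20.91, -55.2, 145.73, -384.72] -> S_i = -7.92*(-2.64)^i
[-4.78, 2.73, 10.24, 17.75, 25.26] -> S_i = -4.78 + 7.51*i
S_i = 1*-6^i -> [1, -6, 36, -216, 1296]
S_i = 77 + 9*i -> [77, 86, 95, 104, 113]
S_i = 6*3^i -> [6, 18, 54, 162, 486]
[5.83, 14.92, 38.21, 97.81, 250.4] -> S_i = 5.83*2.56^i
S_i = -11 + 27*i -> [-11, 16, 43, 70, 97]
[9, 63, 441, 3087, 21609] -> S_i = 9*7^i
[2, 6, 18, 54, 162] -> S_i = 2*3^i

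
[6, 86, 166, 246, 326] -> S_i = 6 + 80*i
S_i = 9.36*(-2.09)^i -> [9.36, -19.56, 40.89, -85.45, 178.59]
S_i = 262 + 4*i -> [262, 266, 270, 274, 278]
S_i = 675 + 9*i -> [675, 684, 693, 702, 711]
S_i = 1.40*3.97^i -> [1.4, 5.56, 22.07, 87.6, 347.77]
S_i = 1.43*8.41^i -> [1.43, 12.03, 101.14, 850.6, 7153.52]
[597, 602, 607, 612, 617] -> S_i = 597 + 5*i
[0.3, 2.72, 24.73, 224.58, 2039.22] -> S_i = 0.30*9.08^i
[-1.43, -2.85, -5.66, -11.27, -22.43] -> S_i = -1.43*1.99^i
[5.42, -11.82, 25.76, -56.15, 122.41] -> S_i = 5.42*(-2.18)^i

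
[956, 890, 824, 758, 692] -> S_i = 956 + -66*i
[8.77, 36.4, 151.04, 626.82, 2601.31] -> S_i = 8.77*4.15^i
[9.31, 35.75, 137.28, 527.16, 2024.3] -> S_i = 9.31*3.84^i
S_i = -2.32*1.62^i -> [-2.32, -3.76, -6.09, -9.86, -15.98]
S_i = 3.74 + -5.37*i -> [3.74, -1.63, -7.0, -12.37, -17.74]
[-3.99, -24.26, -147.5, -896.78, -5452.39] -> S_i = -3.99*6.08^i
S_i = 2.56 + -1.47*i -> [2.56, 1.09, -0.38, -1.85, -3.32]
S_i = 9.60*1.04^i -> [9.6, 9.98, 10.38, 10.8, 11.23]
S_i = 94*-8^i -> [94, -752, 6016, -48128, 385024]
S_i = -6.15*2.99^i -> [-6.15, -18.39, -54.98, -164.4, -491.54]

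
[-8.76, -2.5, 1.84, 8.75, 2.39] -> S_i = Random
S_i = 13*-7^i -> [13, -91, 637, -4459, 31213]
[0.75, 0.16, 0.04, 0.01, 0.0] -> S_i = 0.75*0.22^i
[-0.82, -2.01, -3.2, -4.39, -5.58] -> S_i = -0.82 + -1.19*i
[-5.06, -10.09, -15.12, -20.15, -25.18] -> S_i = -5.06 + -5.03*i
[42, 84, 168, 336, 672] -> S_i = 42*2^i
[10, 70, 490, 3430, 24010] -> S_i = 10*7^i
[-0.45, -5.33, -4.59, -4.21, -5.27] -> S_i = Random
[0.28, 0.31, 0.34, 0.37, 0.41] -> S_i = 0.28*1.10^i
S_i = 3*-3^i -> [3, -9, 27, -81, 243]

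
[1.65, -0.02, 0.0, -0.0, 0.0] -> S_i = 1.65*(-0.01)^i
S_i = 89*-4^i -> [89, -356, 1424, -5696, 22784]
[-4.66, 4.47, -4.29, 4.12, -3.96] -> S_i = -4.66*(-0.96)^i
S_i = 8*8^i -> [8, 64, 512, 4096, 32768]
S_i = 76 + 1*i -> [76, 77, 78, 79, 80]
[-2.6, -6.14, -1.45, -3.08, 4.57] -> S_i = Random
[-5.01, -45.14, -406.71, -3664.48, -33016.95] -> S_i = -5.01*9.01^i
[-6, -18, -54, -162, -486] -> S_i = -6*3^i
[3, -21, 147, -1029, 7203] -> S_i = 3*-7^i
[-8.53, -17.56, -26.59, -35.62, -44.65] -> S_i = -8.53 + -9.03*i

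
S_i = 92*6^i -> [92, 552, 3312, 19872, 119232]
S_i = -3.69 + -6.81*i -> [-3.69, -10.5, -17.31, -24.12, -30.93]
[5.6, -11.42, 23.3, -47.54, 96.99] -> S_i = 5.60*(-2.04)^i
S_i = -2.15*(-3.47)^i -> [-2.15, 7.46, -25.89, 89.83, -311.71]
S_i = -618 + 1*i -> [-618, -617, -616, -615, -614]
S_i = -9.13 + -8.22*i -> [-9.13, -17.35, -25.57, -33.79, -42.01]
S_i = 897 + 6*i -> [897, 903, 909, 915, 921]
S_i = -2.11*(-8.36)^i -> [-2.11, 17.64, -147.47, 1232.82, -10306.41]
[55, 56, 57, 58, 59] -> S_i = 55 + 1*i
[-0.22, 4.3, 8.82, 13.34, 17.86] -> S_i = -0.22 + 4.52*i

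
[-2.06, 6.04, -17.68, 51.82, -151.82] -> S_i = -2.06*(-2.93)^i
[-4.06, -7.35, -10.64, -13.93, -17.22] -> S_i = -4.06 + -3.29*i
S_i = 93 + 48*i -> [93, 141, 189, 237, 285]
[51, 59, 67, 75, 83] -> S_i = 51 + 8*i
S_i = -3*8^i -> [-3, -24, -192, -1536, -12288]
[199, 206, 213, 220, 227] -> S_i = 199 + 7*i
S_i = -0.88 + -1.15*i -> [-0.88, -2.03, -3.18, -4.33, -5.48]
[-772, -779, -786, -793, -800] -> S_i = -772 + -7*i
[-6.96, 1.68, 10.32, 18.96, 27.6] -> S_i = -6.96 + 8.64*i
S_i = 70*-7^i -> [70, -490, 3430, -24010, 168070]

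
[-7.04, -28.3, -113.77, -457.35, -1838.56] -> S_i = -7.04*4.02^i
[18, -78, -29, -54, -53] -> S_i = Random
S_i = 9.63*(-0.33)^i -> [9.63, -3.18, 1.05, -0.35, 0.11]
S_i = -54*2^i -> [-54, -108, -216, -432, -864]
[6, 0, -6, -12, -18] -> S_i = 6 + -6*i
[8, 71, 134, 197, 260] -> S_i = 8 + 63*i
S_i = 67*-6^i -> [67, -402, 2412, -14472, 86832]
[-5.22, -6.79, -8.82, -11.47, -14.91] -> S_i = -5.22*1.30^i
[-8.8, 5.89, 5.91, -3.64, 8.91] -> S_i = Random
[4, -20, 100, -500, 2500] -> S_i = 4*-5^i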